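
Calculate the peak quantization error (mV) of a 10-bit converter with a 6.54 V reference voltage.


The maximum quantization error is +/- LSB/2.
LSB = Vref / 2^n = 6.54 / 1024 = 0.00638672 V
Max error = LSB / 2 = 0.00638672 / 2 = 0.00319336 V
Max error = 3.1934 mV

3.1934 mV


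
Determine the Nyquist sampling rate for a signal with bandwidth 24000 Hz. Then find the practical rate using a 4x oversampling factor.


By Nyquist theorem, fs_min = 2 * fmax.
fs_min = 2 * 24000 = 48000 Hz
Practical rate = 4 * fs_min = 4 * 48000 = 192000 Hz

fs_min = 48000 Hz, fs_practical = 192000 Hz


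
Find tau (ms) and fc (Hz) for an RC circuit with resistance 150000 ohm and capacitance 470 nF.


Time constant: tau = R * C.
tau = 150000 * 4.70e-07 = 0.0705 s
tau = 70.5 ms
Cutoff frequency: fc = 1 / (2*pi*R*C).
fc = 1 / (2*pi*0.0705) = 2.26 Hz

tau = 70.5 ms, fc = 2.26 Hz


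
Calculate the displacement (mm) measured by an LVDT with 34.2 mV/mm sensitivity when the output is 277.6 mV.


Displacement = Vout / sensitivity.
d = 277.6 / 34.2
d = 8.117 mm

8.117 mm


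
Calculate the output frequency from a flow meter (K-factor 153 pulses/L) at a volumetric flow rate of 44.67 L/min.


Frequency = K * Q / 60 (converting L/min to L/s).
f = 153 * 44.67 / 60
f = 6834.51 / 60
f = 113.91 Hz

113.91 Hz


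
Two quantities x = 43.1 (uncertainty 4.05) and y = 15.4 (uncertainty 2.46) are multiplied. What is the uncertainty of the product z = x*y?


For a product z = x*y, the relative uncertainty is:
uz/z = sqrt((ux/x)^2 + (uy/y)^2)
Relative uncertainties: ux/x = 4.05/43.1 = 0.093968
uy/y = 2.46/15.4 = 0.15974
z = 43.1 * 15.4 = 663.7
uz = 663.7 * sqrt(0.093968^2 + 0.15974^2) = 123.01

123.01


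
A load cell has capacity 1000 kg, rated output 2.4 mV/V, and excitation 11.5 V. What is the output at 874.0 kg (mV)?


Vout = rated_output * Vex * (load / capacity).
Vout = 2.4 * 11.5 * (874.0 / 1000)
Vout = 2.4 * 11.5 * 0.874
Vout = 24.122 mV

24.122 mV


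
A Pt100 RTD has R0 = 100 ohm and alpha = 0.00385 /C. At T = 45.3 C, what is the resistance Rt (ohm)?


The RTD equation: Rt = R0 * (1 + alpha * T).
Rt = 100 * (1 + 0.00385 * 45.3)
Rt = 100 * (1 + 0.174405)
Rt = 100 * 1.174405
Rt = 117.44 ohm

117.44 ohm


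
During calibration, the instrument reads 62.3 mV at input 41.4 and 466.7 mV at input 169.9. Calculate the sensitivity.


Sensitivity = (y2 - y1) / (x2 - x1).
S = (466.7 - 62.3) / (169.9 - 41.4)
S = 404.4 / 128.5
S = 3.1471 mV/unit

3.1471 mV/unit


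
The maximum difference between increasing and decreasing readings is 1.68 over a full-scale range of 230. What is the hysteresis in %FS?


Hysteresis = (max difference / full scale) * 100%.
H = (1.68 / 230) * 100
H = 0.73 %FS

0.73 %FS


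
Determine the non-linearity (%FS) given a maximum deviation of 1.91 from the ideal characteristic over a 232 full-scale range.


Linearity error = (max deviation / full scale) * 100%.
Linearity = (1.91 / 232) * 100
Linearity = 0.823 %FS

0.823 %FS


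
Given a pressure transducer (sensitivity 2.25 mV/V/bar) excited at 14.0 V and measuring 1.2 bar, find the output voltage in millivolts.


Output = sensitivity * Vex * P.
Vout = 2.25 * 14.0 * 1.2
Vout = 31.5 * 1.2
Vout = 37.8 mV

37.8 mV


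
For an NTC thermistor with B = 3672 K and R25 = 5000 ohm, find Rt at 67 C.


NTC thermistor equation: Rt = R25 * exp(B * (1/T - 1/T25)).
T in Kelvin: 340.15 K, T25 = 298.15 K
1/T - 1/T25 = 1/340.15 - 1/298.15 = -0.00041414
B * (1/T - 1/T25) = 3672 * -0.00041414 = -1.5207
Rt = 5000 * exp(-1.5207) = 1092.8 ohm

1092.8 ohm


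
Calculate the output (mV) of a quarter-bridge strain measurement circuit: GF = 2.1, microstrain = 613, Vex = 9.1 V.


Quarter bridge output: Vout = (GF * epsilon * Vex) / 4.
Vout = (2.1 * 613e-6 * 9.1) / 4
Vout = 0.01171443 / 4 V
Vout = 0.00292861 V = 2.9286 mV

2.9286 mV


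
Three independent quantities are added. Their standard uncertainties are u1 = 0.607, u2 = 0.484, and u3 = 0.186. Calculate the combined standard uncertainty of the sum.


For a sum of independent quantities, uc = sqrt(u1^2 + u2^2 + u3^2).
uc = sqrt(0.607^2 + 0.484^2 + 0.186^2)
uc = sqrt(0.368449 + 0.234256 + 0.034596)
uc = 0.7983

0.7983


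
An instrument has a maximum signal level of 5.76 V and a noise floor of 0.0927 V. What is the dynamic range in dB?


Dynamic range = 20 * log10(Vmax / Vnoise).
DR = 20 * log10(5.76 / 0.0927)
DR = 20 * log10(62.14)
DR = 35.87 dB

35.87 dB


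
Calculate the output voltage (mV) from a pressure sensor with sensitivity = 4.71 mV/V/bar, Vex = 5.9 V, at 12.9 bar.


Output = sensitivity * Vex * P.
Vout = 4.71 * 5.9 * 12.9
Vout = 27.789 * 12.9
Vout = 358.48 mV

358.48 mV


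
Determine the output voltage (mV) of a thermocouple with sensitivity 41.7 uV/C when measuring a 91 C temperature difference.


The thermocouple output V = sensitivity * dT.
V = 41.7 uV/C * 91 C
V = 3794.7 uV
V = 3.795 mV

3.795 mV


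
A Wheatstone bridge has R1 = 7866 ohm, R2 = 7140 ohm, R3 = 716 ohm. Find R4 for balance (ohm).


At balance: R1*R4 = R2*R3, so R4 = R2*R3/R1.
R4 = 7140 * 716 / 7866
R4 = 5112240 / 7866
R4 = 649.92 ohm

649.92 ohm


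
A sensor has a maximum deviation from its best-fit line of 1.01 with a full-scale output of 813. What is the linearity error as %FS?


Linearity error = (max deviation / full scale) * 100%.
Linearity = (1.01 / 813) * 100
Linearity = 0.124 %FS

0.124 %FS


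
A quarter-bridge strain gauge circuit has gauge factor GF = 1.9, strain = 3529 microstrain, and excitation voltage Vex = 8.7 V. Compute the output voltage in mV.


Quarter bridge output: Vout = (GF * epsilon * Vex) / 4.
Vout = (1.9 * 3529e-6 * 8.7) / 4
Vout = 0.05833437 / 4 V
Vout = 0.01458359 V = 14.5836 mV

14.5836 mV


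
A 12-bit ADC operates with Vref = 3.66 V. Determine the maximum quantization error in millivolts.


The maximum quantization error is +/- LSB/2.
LSB = Vref / 2^n = 3.66 / 4096 = 0.00089355 V
Max error = LSB / 2 = 0.00089355 / 2 = 0.00044678 V
Max error = 0.4468 mV

0.4468 mV


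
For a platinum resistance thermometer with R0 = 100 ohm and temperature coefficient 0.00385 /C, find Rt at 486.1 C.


The RTD equation: Rt = R0 * (1 + alpha * T).
Rt = 100 * (1 + 0.00385 * 486.1)
Rt = 100 * (1 + 1.871485)
Rt = 100 * 2.871485
Rt = 287.149 ohm

287.149 ohm


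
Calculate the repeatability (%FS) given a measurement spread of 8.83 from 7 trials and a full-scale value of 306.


Repeatability = (spread / full scale) * 100%.
R = (8.83 / 306) * 100
R = 2.886 %FS

2.886 %FS


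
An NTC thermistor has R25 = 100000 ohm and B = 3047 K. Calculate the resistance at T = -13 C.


NTC thermistor equation: Rt = R25 * exp(B * (1/T - 1/T25)).
T in Kelvin: 260.15 K, T25 = 298.15 K
1/T - 1/T25 = 1/260.15 - 1/298.15 = 0.00048992
B * (1/T - 1/T25) = 3047 * 0.00048992 = 1.4928
Rt = 100000 * exp(1.4928) = 444947.2 ohm

444947.2 ohm


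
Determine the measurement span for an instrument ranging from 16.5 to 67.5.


Span = upper range - lower range.
Span = 67.5 - (16.5)
Span = 51.0

51.0


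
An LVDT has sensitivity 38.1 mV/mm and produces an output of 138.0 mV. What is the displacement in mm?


Displacement = Vout / sensitivity.
d = 138.0 / 38.1
d = 3.622 mm

3.622 mm


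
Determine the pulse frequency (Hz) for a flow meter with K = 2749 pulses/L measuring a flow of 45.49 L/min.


Frequency = K * Q / 60 (converting L/min to L/s).
f = 2749 * 45.49 / 60
f = 125052.01 / 60
f = 2084.2 Hz

2084.2 Hz


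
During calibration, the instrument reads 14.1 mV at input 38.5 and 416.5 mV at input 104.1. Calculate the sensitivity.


Sensitivity = (y2 - y1) / (x2 - x1).
S = (416.5 - 14.1) / (104.1 - 38.5)
S = 402.4 / 65.6
S = 6.1341 mV/unit

6.1341 mV/unit


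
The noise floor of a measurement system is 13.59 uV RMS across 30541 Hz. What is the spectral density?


Noise spectral density = Vrms / sqrt(BW).
NSD = 13.59 / sqrt(30541)
NSD = 13.59 / 174.7598
NSD = 0.0778 uV/sqrt(Hz)

0.0778 uV/sqrt(Hz)


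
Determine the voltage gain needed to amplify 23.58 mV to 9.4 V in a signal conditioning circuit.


Gain = Vout / Vin (converting to same units).
G = 9.4 V / 23.58 mV
G = 9400.0 mV / 23.58 mV
G = 398.64

398.64


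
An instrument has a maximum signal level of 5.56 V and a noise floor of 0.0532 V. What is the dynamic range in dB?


Dynamic range = 20 * log10(Vmax / Vnoise).
DR = 20 * log10(5.56 / 0.0532)
DR = 20 * log10(104.51)
DR = 40.38 dB

40.38 dB


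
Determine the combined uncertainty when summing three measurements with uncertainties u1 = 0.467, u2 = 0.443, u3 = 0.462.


For a sum of independent quantities, uc = sqrt(u1^2 + u2^2 + u3^2).
uc = sqrt(0.467^2 + 0.443^2 + 0.462^2)
uc = sqrt(0.218089 + 0.196249 + 0.213444)
uc = 0.7923

0.7923


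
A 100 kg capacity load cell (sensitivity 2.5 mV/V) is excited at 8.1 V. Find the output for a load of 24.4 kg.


Vout = rated_output * Vex * (load / capacity).
Vout = 2.5 * 8.1 * (24.4 / 100)
Vout = 2.5 * 8.1 * 0.244
Vout = 4.941 mV

4.941 mV


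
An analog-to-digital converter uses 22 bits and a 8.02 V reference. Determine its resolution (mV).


The resolution (LSB) of an ADC is Vref / 2^n.
LSB = 8.02 / 2^22
LSB = 8.02 / 4194304
LSB = 1.91e-06 V = 0.00191212 mV

0.00191212 mV


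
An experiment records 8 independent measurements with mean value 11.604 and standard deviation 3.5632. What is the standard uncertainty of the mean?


The standard uncertainty for Type A evaluation is u = s / sqrt(n).
u = 3.5632 / sqrt(8)
u = 3.5632 / 2.8284
u = 1.2598

1.2598


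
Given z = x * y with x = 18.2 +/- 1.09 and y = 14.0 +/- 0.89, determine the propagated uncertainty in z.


For a product z = x*y, the relative uncertainty is:
uz/z = sqrt((ux/x)^2 + (uy/y)^2)
Relative uncertainties: ux/x = 1.09/18.2 = 0.05989
uy/y = 0.89/14.0 = 0.063571
z = 18.2 * 14.0 = 254.8
uz = 254.8 * sqrt(0.05989^2 + 0.063571^2) = 22.254

22.254


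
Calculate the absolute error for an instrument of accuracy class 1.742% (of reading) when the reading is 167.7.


Absolute error = (accuracy% / 100) * reading.
Error = (1.742 / 100) * 167.7
Error = 0.01742 * 167.7
Error = 2.9213

2.9213


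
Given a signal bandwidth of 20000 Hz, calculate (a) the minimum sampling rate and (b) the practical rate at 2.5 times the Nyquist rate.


By Nyquist theorem, fs_min = 2 * fmax.
fs_min = 2 * 20000 = 40000 Hz
Practical rate = 2.5 * fs_min = 2.5 * 40000 = 100000 Hz

fs_min = 40000 Hz, fs_practical = 100000 Hz


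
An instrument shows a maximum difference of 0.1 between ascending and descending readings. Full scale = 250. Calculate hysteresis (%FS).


Hysteresis = (max difference / full scale) * 100%.
H = (0.1 / 250) * 100
H = 0.04 %FS

0.04 %FS


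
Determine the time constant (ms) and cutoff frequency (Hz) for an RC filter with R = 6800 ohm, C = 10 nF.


Time constant: tau = R * C.
tau = 6800 * 1.00e-08 = 6.8e-05 s
tau = 0.068 ms
Cutoff frequency: fc = 1 / (2*pi*R*C).
fc = 1 / (2*pi*6.8e-05) = 2340.51 Hz

tau = 0.068 ms, fc = 2340.51 Hz


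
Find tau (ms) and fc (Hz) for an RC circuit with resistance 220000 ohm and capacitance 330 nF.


Time constant: tau = R * C.
tau = 220000 * 3.30e-07 = 0.0726 s
tau = 72.6 ms
Cutoff frequency: fc = 1 / (2*pi*R*C).
fc = 1 / (2*pi*0.0726) = 2.19 Hz

tau = 72.6 ms, fc = 2.19 Hz


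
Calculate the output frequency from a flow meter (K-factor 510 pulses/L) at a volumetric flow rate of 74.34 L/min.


Frequency = K * Q / 60 (converting L/min to L/s).
f = 510 * 74.34 / 60
f = 37913.4 / 60
f = 631.89 Hz

631.89 Hz


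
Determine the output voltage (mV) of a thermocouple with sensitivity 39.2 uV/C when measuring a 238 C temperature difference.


The thermocouple output V = sensitivity * dT.
V = 39.2 uV/C * 238 C
V = 9329.6 uV
V = 9.33 mV

9.33 mV


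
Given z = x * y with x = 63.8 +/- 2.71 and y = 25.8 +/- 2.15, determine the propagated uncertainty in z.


For a product z = x*y, the relative uncertainty is:
uz/z = sqrt((ux/x)^2 + (uy/y)^2)
Relative uncertainties: ux/x = 2.71/63.8 = 0.042476
uy/y = 2.15/25.8 = 0.083333
z = 63.8 * 25.8 = 1646.0
uz = 1646.0 * sqrt(0.042476^2 + 0.083333^2) = 153.961

153.961


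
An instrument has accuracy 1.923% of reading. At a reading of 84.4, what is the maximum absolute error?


Absolute error = (accuracy% / 100) * reading.
Error = (1.923 / 100) * 84.4
Error = 0.01923 * 84.4
Error = 1.623

1.623


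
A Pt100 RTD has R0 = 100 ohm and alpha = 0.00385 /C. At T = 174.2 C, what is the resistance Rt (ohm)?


The RTD equation: Rt = R0 * (1 + alpha * T).
Rt = 100 * (1 + 0.00385 * 174.2)
Rt = 100 * (1 + 0.67067)
Rt = 100 * 1.67067
Rt = 167.067 ohm

167.067 ohm


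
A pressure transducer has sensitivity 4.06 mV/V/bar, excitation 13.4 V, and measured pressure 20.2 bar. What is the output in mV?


Output = sensitivity * Vex * P.
Vout = 4.06 * 13.4 * 20.2
Vout = 54.404 * 20.2
Vout = 1098.96 mV

1098.96 mV


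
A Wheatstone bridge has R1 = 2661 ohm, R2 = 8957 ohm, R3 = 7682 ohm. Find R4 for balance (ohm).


At balance: R1*R4 = R2*R3, so R4 = R2*R3/R1.
R4 = 8957 * 7682 / 2661
R4 = 68807674 / 2661
R4 = 25857.83 ohm

25857.83 ohm


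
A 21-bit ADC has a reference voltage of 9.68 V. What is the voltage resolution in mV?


The resolution (LSB) of an ADC is Vref / 2^n.
LSB = 9.68 / 2^21
LSB = 9.68 / 2097152
LSB = 4.62e-06 V = 0.00461578 mV

0.00461578 mV


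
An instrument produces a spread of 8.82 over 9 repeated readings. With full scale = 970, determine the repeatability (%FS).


Repeatability = (spread / full scale) * 100%.
R = (8.82 / 970) * 100
R = 0.909 %FS

0.909 %FS


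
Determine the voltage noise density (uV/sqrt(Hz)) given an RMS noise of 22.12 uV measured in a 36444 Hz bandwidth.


Noise spectral density = Vrms / sqrt(BW).
NSD = 22.12 / sqrt(36444)
NSD = 22.12 / 190.9031
NSD = 0.1159 uV/sqrt(Hz)

0.1159 uV/sqrt(Hz)


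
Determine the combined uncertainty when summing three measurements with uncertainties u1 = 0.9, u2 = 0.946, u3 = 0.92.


For a sum of independent quantities, uc = sqrt(u1^2 + u2^2 + u3^2).
uc = sqrt(0.9^2 + 0.946^2 + 0.92^2)
uc = sqrt(0.81 + 0.894916 + 0.8464)
uc = 1.5973

1.5973


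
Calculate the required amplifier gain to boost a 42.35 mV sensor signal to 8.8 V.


Gain = Vout / Vin (converting to same units).
G = 8.8 V / 42.35 mV
G = 8800.0 mV / 42.35 mV
G = 207.79

207.79


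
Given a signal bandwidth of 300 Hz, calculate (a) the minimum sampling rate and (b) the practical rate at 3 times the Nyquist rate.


By Nyquist theorem, fs_min = 2 * fmax.
fs_min = 2 * 300 = 600 Hz
Practical rate = 3 * fs_min = 3 * 600 = 1800 Hz

fs_min = 600 Hz, fs_practical = 1800 Hz


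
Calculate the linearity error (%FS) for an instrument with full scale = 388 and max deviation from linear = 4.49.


Linearity error = (max deviation / full scale) * 100%.
Linearity = (4.49 / 388) * 100
Linearity = 1.157 %FS

1.157 %FS


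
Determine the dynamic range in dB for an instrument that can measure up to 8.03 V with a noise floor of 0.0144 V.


Dynamic range = 20 * log10(Vmax / Vnoise).
DR = 20 * log10(8.03 / 0.0144)
DR = 20 * log10(557.64)
DR = 54.93 dB

54.93 dB


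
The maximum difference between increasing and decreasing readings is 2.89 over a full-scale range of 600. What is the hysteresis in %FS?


Hysteresis = (max difference / full scale) * 100%.
H = (2.89 / 600) * 100
H = 0.482 %FS

0.482 %FS


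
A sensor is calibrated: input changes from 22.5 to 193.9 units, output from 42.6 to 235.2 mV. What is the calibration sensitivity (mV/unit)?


Sensitivity = (y2 - y1) / (x2 - x1).
S = (235.2 - 42.6) / (193.9 - 22.5)
S = 192.6 / 171.4
S = 1.1237 mV/unit

1.1237 mV/unit


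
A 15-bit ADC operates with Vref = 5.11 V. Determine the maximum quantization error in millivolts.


The maximum quantization error is +/- LSB/2.
LSB = Vref / 2^n = 5.11 / 32768 = 0.00015594 V
Max error = LSB / 2 = 0.00015594 / 2 = 7.797e-05 V
Max error = 0.078 mV

0.078 mV


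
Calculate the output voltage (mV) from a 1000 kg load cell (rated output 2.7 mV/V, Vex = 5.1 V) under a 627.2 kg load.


Vout = rated_output * Vex * (load / capacity).
Vout = 2.7 * 5.1 * (627.2 / 1000)
Vout = 2.7 * 5.1 * 0.6272
Vout = 8.637 mV

8.637 mV


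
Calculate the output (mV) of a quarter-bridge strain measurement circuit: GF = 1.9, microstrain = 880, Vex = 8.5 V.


Quarter bridge output: Vout = (GF * epsilon * Vex) / 4.
Vout = (1.9 * 880e-6 * 8.5) / 4
Vout = 0.014212 / 4 V
Vout = 0.003553 V = 3.553 mV

3.553 mV


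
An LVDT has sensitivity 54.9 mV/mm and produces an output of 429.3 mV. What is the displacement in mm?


Displacement = Vout / sensitivity.
d = 429.3 / 54.9
d = 7.82 mm

7.82 mm


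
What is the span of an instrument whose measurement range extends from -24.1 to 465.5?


Span = upper range - lower range.
Span = 465.5 - (-24.1)
Span = 489.6

489.6


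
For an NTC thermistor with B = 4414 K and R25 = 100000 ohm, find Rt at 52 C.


NTC thermistor equation: Rt = R25 * exp(B * (1/T - 1/T25)).
T in Kelvin: 325.15 K, T25 = 298.15 K
1/T - 1/T25 = 1/325.15 - 1/298.15 = -0.00027851
B * (1/T - 1/T25) = 4414 * -0.00027851 = -1.2294
Rt = 100000 * exp(-1.2294) = 29248.1 ohm

29248.1 ohm


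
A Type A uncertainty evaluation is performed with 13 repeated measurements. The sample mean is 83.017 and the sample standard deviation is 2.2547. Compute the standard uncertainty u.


The standard uncertainty for Type A evaluation is u = s / sqrt(n).
u = 2.2547 / sqrt(13)
u = 2.2547 / 3.6056
u = 0.6253

0.6253


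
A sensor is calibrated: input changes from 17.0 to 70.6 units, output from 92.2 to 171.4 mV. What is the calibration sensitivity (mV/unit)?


Sensitivity = (y2 - y1) / (x2 - x1).
S = (171.4 - 92.2) / (70.6 - 17.0)
S = 79.2 / 53.6
S = 1.4776 mV/unit

1.4776 mV/unit


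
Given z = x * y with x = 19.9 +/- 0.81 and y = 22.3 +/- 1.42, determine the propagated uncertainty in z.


For a product z = x*y, the relative uncertainty is:
uz/z = sqrt((ux/x)^2 + (uy/y)^2)
Relative uncertainties: ux/x = 0.81/19.9 = 0.040704
uy/y = 1.42/22.3 = 0.063677
z = 19.9 * 22.3 = 443.8
uz = 443.8 * sqrt(0.040704^2 + 0.063677^2) = 33.538

33.538


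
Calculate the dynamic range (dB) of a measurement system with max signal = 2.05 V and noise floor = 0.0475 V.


Dynamic range = 20 * log10(Vmax / Vnoise).
DR = 20 * log10(2.05 / 0.0475)
DR = 20 * log10(43.16)
DR = 32.7 dB

32.7 dB


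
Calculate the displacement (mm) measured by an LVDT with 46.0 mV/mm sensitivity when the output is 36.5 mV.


Displacement = Vout / sensitivity.
d = 36.5 / 46.0
d = 0.793 mm

0.793 mm


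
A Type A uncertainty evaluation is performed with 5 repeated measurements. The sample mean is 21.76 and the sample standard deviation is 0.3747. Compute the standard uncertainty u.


The standard uncertainty for Type A evaluation is u = s / sqrt(n).
u = 0.3747 / sqrt(5)
u = 0.3747 / 2.2361
u = 0.1676

0.1676


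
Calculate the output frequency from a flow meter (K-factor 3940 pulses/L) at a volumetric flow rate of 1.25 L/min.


Frequency = K * Q / 60 (converting L/min to L/s).
f = 3940 * 1.25 / 60
f = 4925.0 / 60
f = 82.08 Hz

82.08 Hz


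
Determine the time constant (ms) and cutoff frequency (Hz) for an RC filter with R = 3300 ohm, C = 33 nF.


Time constant: tau = R * C.
tau = 3300 * 3.30e-08 = 0.0001089 s
tau = 0.1089 ms
Cutoff frequency: fc = 1 / (2*pi*R*C).
fc = 1 / (2*pi*0.0001089) = 1461.48 Hz

tau = 0.1089 ms, fc = 1461.48 Hz


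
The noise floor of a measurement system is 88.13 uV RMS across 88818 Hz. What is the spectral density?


Noise spectral density = Vrms / sqrt(BW).
NSD = 88.13 / sqrt(88818)
NSD = 88.13 / 298.0235
NSD = 0.2957 uV/sqrt(Hz)

0.2957 uV/sqrt(Hz)


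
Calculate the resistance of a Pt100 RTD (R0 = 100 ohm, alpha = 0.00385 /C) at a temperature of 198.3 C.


The RTD equation: Rt = R0 * (1 + alpha * T).
Rt = 100 * (1 + 0.00385 * 198.3)
Rt = 100 * (1 + 0.763455)
Rt = 100 * 1.763455
Rt = 176.345 ohm

176.345 ohm


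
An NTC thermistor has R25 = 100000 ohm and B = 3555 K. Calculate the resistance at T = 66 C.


NTC thermistor equation: Rt = R25 * exp(B * (1/T - 1/T25)).
T in Kelvin: 339.15 K, T25 = 298.15 K
1/T - 1/T25 = 1/339.15 - 1/298.15 = -0.00040547
B * (1/T - 1/T25) = 3555 * -0.00040547 = -1.4414
Rt = 100000 * exp(-1.4414) = 23658.7 ohm

23658.7 ohm


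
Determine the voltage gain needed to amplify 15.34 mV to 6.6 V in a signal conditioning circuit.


Gain = Vout / Vin (converting to same units).
G = 6.6 V / 15.34 mV
G = 6600.0 mV / 15.34 mV
G = 430.25

430.25


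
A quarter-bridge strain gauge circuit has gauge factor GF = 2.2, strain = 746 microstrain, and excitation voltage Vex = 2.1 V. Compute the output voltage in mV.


Quarter bridge output: Vout = (GF * epsilon * Vex) / 4.
Vout = (2.2 * 746e-6 * 2.1) / 4
Vout = 0.00344652 / 4 V
Vout = 0.00086163 V = 0.8616 mV

0.8616 mV


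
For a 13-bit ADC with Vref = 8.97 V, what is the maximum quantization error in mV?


The maximum quantization error is +/- LSB/2.
LSB = Vref / 2^n = 8.97 / 8192 = 0.00109497 V
Max error = LSB / 2 = 0.00109497 / 2 = 0.00054749 V
Max error = 0.5475 mV

0.5475 mV


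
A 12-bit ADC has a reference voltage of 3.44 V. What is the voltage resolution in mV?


The resolution (LSB) of an ADC is Vref / 2^n.
LSB = 3.44 / 2^12
LSB = 3.44 / 4096
LSB = 0.00083984 V = 0.83984375 mV

0.83984375 mV


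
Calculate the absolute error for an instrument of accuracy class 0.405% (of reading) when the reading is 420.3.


Absolute error = (accuracy% / 100) * reading.
Error = (0.405 / 100) * 420.3
Error = 0.00405 * 420.3
Error = 1.7022

1.7022


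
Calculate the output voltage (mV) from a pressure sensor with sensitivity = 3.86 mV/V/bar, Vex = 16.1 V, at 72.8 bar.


Output = sensitivity * Vex * P.
Vout = 3.86 * 16.1 * 72.8
Vout = 62.146 * 72.8
Vout = 4524.23 mV

4524.23 mV


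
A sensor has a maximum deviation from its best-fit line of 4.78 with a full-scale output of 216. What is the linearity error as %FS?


Linearity error = (max deviation / full scale) * 100%.
Linearity = (4.78 / 216) * 100
Linearity = 2.213 %FS

2.213 %FS


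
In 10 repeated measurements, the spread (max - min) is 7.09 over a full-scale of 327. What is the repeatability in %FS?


Repeatability = (spread / full scale) * 100%.
R = (7.09 / 327) * 100
R = 2.168 %FS

2.168 %FS


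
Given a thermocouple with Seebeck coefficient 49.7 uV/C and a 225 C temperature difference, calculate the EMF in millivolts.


The thermocouple output V = sensitivity * dT.
V = 49.7 uV/C * 225 C
V = 11182.5 uV
V = 11.182 mV

11.182 mV


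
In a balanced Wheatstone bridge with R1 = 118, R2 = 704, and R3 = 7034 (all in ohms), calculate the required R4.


At balance: R1*R4 = R2*R3, so R4 = R2*R3/R1.
R4 = 704 * 7034 / 118
R4 = 4951936 / 118
R4 = 41965.56 ohm

41965.56 ohm


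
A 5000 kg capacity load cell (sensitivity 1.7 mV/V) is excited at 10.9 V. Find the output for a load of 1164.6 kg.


Vout = rated_output * Vex * (load / capacity).
Vout = 1.7 * 10.9 * (1164.6 / 5000)
Vout = 1.7 * 10.9 * 0.23292
Vout = 4.316 mV

4.316 mV


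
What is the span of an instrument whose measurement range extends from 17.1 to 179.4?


Span = upper range - lower range.
Span = 179.4 - (17.1)
Span = 162.3

162.3


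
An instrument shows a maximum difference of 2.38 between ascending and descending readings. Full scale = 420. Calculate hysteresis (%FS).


Hysteresis = (max difference / full scale) * 100%.
H = (2.38 / 420) * 100
H = 0.567 %FS

0.567 %FS


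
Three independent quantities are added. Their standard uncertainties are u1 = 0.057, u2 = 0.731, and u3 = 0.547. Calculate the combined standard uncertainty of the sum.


For a sum of independent quantities, uc = sqrt(u1^2 + u2^2 + u3^2).
uc = sqrt(0.057^2 + 0.731^2 + 0.547^2)
uc = sqrt(0.003249 + 0.534361 + 0.299209)
uc = 0.9148

0.9148


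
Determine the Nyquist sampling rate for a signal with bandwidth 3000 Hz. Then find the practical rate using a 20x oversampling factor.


By Nyquist theorem, fs_min = 2 * fmax.
fs_min = 2 * 3000 = 6000 Hz
Practical rate = 20 * fs_min = 20 * 6000 = 120000 Hz

fs_min = 6000 Hz, fs_practical = 120000 Hz


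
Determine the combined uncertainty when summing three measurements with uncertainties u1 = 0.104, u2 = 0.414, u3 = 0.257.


For a sum of independent quantities, uc = sqrt(u1^2 + u2^2 + u3^2).
uc = sqrt(0.104^2 + 0.414^2 + 0.257^2)
uc = sqrt(0.010816 + 0.171396 + 0.066049)
uc = 0.4983

0.4983


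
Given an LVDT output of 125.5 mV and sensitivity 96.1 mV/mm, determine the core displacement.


Displacement = Vout / sensitivity.
d = 125.5 / 96.1
d = 1.306 mm

1.306 mm


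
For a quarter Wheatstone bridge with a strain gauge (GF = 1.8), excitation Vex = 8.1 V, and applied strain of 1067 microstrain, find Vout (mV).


Quarter bridge output: Vout = (GF * epsilon * Vex) / 4.
Vout = (1.8 * 1067e-6 * 8.1) / 4
Vout = 0.01555686 / 4 V
Vout = 0.00388921 V = 3.8892 mV

3.8892 mV


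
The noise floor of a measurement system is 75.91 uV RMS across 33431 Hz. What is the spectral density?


Noise spectral density = Vrms / sqrt(BW).
NSD = 75.91 / sqrt(33431)
NSD = 75.91 / 182.8415
NSD = 0.4152 uV/sqrt(Hz)

0.4152 uV/sqrt(Hz)


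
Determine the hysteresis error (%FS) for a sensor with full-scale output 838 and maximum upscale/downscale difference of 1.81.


Hysteresis = (max difference / full scale) * 100%.
H = (1.81 / 838) * 100
H = 0.216 %FS

0.216 %FS


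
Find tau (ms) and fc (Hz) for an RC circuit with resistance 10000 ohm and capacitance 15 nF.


Time constant: tau = R * C.
tau = 10000 * 1.50e-08 = 0.00015 s
tau = 0.15 ms
Cutoff frequency: fc = 1 / (2*pi*R*C).
fc = 1 / (2*pi*0.00015) = 1061.03 Hz

tau = 0.15 ms, fc = 1061.03 Hz


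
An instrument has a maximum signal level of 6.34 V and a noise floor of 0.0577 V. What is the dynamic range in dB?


Dynamic range = 20 * log10(Vmax / Vnoise).
DR = 20 * log10(6.34 / 0.0577)
DR = 20 * log10(109.88)
DR = 40.82 dB

40.82 dB


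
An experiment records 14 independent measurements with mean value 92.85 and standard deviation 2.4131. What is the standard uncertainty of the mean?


The standard uncertainty for Type A evaluation is u = s / sqrt(n).
u = 2.4131 / sqrt(14)
u = 2.4131 / 3.7417
u = 0.6449

0.6449


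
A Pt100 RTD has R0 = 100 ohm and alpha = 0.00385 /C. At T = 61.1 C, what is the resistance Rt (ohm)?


The RTD equation: Rt = R0 * (1 + alpha * T).
Rt = 100 * (1 + 0.00385 * 61.1)
Rt = 100 * (1 + 0.235235)
Rt = 100 * 1.235235
Rt = 123.524 ohm

123.524 ohm


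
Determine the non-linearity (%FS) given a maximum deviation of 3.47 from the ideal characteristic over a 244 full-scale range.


Linearity error = (max deviation / full scale) * 100%.
Linearity = (3.47 / 244) * 100
Linearity = 1.422 %FS

1.422 %FS


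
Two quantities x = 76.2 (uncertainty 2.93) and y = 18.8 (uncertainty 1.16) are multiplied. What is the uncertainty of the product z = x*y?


For a product z = x*y, the relative uncertainty is:
uz/z = sqrt((ux/x)^2 + (uy/y)^2)
Relative uncertainties: ux/x = 2.93/76.2 = 0.038451
uy/y = 1.16/18.8 = 0.061702
z = 76.2 * 18.8 = 1432.6
uz = 1432.6 * sqrt(0.038451^2 + 0.061702^2) = 104.151

104.151


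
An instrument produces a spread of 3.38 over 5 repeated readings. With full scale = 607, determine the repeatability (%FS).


Repeatability = (spread / full scale) * 100%.
R = (3.38 / 607) * 100
R = 0.557 %FS

0.557 %FS


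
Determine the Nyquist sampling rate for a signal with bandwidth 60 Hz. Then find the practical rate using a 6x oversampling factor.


By Nyquist theorem, fs_min = 2 * fmax.
fs_min = 2 * 60 = 120 Hz
Practical rate = 6 * fs_min = 6 * 120 = 720 Hz

fs_min = 120 Hz, fs_practical = 720 Hz


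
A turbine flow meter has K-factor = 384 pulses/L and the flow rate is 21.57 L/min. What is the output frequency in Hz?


Frequency = K * Q / 60 (converting L/min to L/s).
f = 384 * 21.57 / 60
f = 8282.88 / 60
f = 138.05 Hz

138.05 Hz


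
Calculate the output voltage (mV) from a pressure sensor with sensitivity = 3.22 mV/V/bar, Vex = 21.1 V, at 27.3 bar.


Output = sensitivity * Vex * P.
Vout = 3.22 * 21.1 * 27.3
Vout = 67.942 * 27.3
Vout = 1854.82 mV

1854.82 mV


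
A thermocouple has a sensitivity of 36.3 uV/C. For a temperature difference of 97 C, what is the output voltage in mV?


The thermocouple output V = sensitivity * dT.
V = 36.3 uV/C * 97 C
V = 3521.1 uV
V = 3.521 mV

3.521 mV


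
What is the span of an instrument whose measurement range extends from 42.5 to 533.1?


Span = upper range - lower range.
Span = 533.1 - (42.5)
Span = 490.6

490.6


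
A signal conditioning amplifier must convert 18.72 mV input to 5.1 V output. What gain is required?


Gain = Vout / Vin (converting to same units).
G = 5.1 V / 18.72 mV
G = 5100.0 mV / 18.72 mV
G = 272.44

272.44


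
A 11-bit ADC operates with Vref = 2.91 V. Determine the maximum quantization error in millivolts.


The maximum quantization error is +/- LSB/2.
LSB = Vref / 2^n = 2.91 / 2048 = 0.0014209 V
Max error = LSB / 2 = 0.0014209 / 2 = 0.00071045 V
Max error = 0.7104 mV

0.7104 mV


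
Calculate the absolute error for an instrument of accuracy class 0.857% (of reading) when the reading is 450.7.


Absolute error = (accuracy% / 100) * reading.
Error = (0.857 / 100) * 450.7
Error = 0.00857 * 450.7
Error = 3.8625

3.8625


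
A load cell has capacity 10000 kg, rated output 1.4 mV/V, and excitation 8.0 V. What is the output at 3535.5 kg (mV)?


Vout = rated_output * Vex * (load / capacity).
Vout = 1.4 * 8.0 * (3535.5 / 10000)
Vout = 1.4 * 8.0 * 0.35355
Vout = 3.96 mV

3.96 mV


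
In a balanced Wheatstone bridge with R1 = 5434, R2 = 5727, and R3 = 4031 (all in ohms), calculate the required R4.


At balance: R1*R4 = R2*R3, so R4 = R2*R3/R1.
R4 = 5727 * 4031 / 5434
R4 = 23085537 / 5434
R4 = 4248.35 ohm

4248.35 ohm


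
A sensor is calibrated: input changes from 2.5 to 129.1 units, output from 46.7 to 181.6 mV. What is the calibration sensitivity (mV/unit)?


Sensitivity = (y2 - y1) / (x2 - x1).
S = (181.6 - 46.7) / (129.1 - 2.5)
S = 134.9 / 126.6
S = 1.0656 mV/unit

1.0656 mV/unit


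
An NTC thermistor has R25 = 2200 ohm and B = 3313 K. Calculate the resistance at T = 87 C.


NTC thermistor equation: Rt = R25 * exp(B * (1/T - 1/T25)).
T in Kelvin: 360.15 K, T25 = 298.15 K
1/T - 1/T25 = 1/360.15 - 1/298.15 = -0.0005774
B * (1/T - 1/T25) = 3313 * -0.0005774 = -1.9129
Rt = 2200 * exp(-1.9129) = 324.8 ohm

324.8 ohm


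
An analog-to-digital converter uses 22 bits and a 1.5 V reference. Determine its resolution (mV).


The resolution (LSB) of an ADC is Vref / 2^n.
LSB = 1.5 / 2^22
LSB = 1.5 / 4194304
LSB = 3.6e-07 V = 0.00035763 mV

0.00035763 mV


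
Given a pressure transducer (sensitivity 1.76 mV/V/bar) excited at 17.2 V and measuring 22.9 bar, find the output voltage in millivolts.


Output = sensitivity * Vex * P.
Vout = 1.76 * 17.2 * 22.9
Vout = 30.272 * 22.9
Vout = 693.23 mV

693.23 mV


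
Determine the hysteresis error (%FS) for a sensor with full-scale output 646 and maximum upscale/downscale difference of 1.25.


Hysteresis = (max difference / full scale) * 100%.
H = (1.25 / 646) * 100
H = 0.193 %FS

0.193 %FS


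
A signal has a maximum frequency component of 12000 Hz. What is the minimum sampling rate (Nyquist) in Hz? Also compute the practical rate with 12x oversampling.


By Nyquist theorem, fs_min = 2 * fmax.
fs_min = 2 * 12000 = 24000 Hz
Practical rate = 12 * fs_min = 12 * 24000 = 288000 Hz

fs_min = 24000 Hz, fs_practical = 288000 Hz


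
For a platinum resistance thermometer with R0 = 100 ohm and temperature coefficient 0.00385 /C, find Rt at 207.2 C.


The RTD equation: Rt = R0 * (1 + alpha * T).
Rt = 100 * (1 + 0.00385 * 207.2)
Rt = 100 * (1 + 0.79772)
Rt = 100 * 1.79772
Rt = 179.772 ohm

179.772 ohm


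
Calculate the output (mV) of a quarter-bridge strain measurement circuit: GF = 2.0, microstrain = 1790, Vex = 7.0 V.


Quarter bridge output: Vout = (GF * epsilon * Vex) / 4.
Vout = (2.0 * 1790e-6 * 7.0) / 4
Vout = 0.02506 / 4 V
Vout = 0.006265 V = 6.265 mV

6.265 mV


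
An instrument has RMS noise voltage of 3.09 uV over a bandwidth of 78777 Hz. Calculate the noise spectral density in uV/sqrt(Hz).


Noise spectral density = Vrms / sqrt(BW).
NSD = 3.09 / sqrt(78777)
NSD = 3.09 / 280.6724
NSD = 0.011 uV/sqrt(Hz)

0.011 uV/sqrt(Hz)


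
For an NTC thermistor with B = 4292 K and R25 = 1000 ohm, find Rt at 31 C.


NTC thermistor equation: Rt = R25 * exp(B * (1/T - 1/T25)).
T in Kelvin: 304.15 K, T25 = 298.15 K
1/T - 1/T25 = 1/304.15 - 1/298.15 = -6.617e-05
B * (1/T - 1/T25) = 4292 * -6.617e-05 = -0.284
Rt = 1000 * exp(-0.284) = 752.8 ohm

752.8 ohm


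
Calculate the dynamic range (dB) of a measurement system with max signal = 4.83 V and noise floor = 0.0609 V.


Dynamic range = 20 * log10(Vmax / Vnoise).
DR = 20 * log10(4.83 / 0.0609)
DR = 20 * log10(79.31)
DR = 37.99 dB

37.99 dB


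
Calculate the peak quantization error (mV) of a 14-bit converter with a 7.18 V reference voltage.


The maximum quantization error is +/- LSB/2.
LSB = Vref / 2^n = 7.18 / 16384 = 0.00043823 V
Max error = LSB / 2 = 0.00043823 / 2 = 0.00021912 V
Max error = 0.2191 mV

0.2191 mV


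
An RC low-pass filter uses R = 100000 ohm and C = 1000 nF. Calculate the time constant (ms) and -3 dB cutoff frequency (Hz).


Time constant: tau = R * C.
tau = 100000 * 1.00e-06 = 0.1 s
tau = 100.0 ms
Cutoff frequency: fc = 1 / (2*pi*R*C).
fc = 1 / (2*pi*0.1) = 1.59 Hz

tau = 100.0 ms, fc = 1.59 Hz


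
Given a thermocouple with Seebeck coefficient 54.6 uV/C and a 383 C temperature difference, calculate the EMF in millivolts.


The thermocouple output V = sensitivity * dT.
V = 54.6 uV/C * 383 C
V = 20911.8 uV
V = 20.912 mV

20.912 mV


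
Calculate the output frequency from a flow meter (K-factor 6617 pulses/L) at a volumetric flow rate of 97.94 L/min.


Frequency = K * Q / 60 (converting L/min to L/s).
f = 6617 * 97.94 / 60
f = 648068.98 / 60
f = 10801.15 Hz

10801.15 Hz


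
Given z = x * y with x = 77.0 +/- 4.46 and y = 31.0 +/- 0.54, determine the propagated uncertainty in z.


For a product z = x*y, the relative uncertainty is:
uz/z = sqrt((ux/x)^2 + (uy/y)^2)
Relative uncertainties: ux/x = 4.46/77.0 = 0.057922
uy/y = 0.54/31.0 = 0.017419
z = 77.0 * 31.0 = 2387.0
uz = 2387.0 * sqrt(0.057922^2 + 0.017419^2) = 144.377

144.377


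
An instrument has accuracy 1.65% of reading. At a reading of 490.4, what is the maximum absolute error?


Absolute error = (accuracy% / 100) * reading.
Error = (1.65 / 100) * 490.4
Error = 0.0165 * 490.4
Error = 8.0916

8.0916


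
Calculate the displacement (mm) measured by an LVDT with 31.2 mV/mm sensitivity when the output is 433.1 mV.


Displacement = Vout / sensitivity.
d = 433.1 / 31.2
d = 13.881 mm

13.881 mm


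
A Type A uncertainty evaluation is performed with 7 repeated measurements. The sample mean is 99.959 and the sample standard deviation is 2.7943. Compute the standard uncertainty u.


The standard uncertainty for Type A evaluation is u = s / sqrt(n).
u = 2.7943 / sqrt(7)
u = 2.7943 / 2.6458
u = 1.0561

1.0561


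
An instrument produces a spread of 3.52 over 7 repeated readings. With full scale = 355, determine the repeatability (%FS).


Repeatability = (spread / full scale) * 100%.
R = (3.52 / 355) * 100
R = 0.992 %FS

0.992 %FS


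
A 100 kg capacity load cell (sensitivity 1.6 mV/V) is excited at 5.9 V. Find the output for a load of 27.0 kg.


Vout = rated_output * Vex * (load / capacity).
Vout = 1.6 * 5.9 * (27.0 / 100)
Vout = 1.6 * 5.9 * 0.27
Vout = 2.549 mV

2.549 mV


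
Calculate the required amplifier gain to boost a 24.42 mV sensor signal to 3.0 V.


Gain = Vout / Vin (converting to same units).
G = 3.0 V / 24.42 mV
G = 3000.0 mV / 24.42 mV
G = 122.85

122.85


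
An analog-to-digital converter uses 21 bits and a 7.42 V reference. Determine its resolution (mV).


The resolution (LSB) of an ADC is Vref / 2^n.
LSB = 7.42 / 2^21
LSB = 7.42 / 2097152
LSB = 3.54e-06 V = 0.00353813 mV

0.00353813 mV


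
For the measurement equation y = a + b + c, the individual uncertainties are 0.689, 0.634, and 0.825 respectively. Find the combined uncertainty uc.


For a sum of independent quantities, uc = sqrt(u1^2 + u2^2 + u3^2).
uc = sqrt(0.689^2 + 0.634^2 + 0.825^2)
uc = sqrt(0.474721 + 0.401956 + 0.680625)
uc = 1.2479

1.2479


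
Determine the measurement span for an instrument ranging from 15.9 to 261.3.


Span = upper range - lower range.
Span = 261.3 - (15.9)
Span = 245.4

245.4


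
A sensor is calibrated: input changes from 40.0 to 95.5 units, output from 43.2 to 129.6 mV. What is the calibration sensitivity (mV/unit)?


Sensitivity = (y2 - y1) / (x2 - x1).
S = (129.6 - 43.2) / (95.5 - 40.0)
S = 86.4 / 55.5
S = 1.5568 mV/unit

1.5568 mV/unit


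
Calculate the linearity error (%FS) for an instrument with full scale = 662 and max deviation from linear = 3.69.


Linearity error = (max deviation / full scale) * 100%.
Linearity = (3.69 / 662) * 100
Linearity = 0.557 %FS

0.557 %FS


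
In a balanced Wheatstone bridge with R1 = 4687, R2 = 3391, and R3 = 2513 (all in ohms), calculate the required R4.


At balance: R1*R4 = R2*R3, so R4 = R2*R3/R1.
R4 = 3391 * 2513 / 4687
R4 = 8521583 / 4687
R4 = 1818.13 ohm

1818.13 ohm


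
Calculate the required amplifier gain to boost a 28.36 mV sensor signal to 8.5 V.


Gain = Vout / Vin (converting to same units).
G = 8.5 V / 28.36 mV
G = 8500.0 mV / 28.36 mV
G = 299.72

299.72


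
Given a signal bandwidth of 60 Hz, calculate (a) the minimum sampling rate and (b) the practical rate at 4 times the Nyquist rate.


By Nyquist theorem, fs_min = 2 * fmax.
fs_min = 2 * 60 = 120 Hz
Practical rate = 4 * fs_min = 4 * 120 = 480 Hz

fs_min = 120 Hz, fs_practical = 480 Hz


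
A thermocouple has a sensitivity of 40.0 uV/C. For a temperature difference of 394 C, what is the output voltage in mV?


The thermocouple output V = sensitivity * dT.
V = 40.0 uV/C * 394 C
V = 15760.0 uV
V = 15.76 mV

15.76 mV


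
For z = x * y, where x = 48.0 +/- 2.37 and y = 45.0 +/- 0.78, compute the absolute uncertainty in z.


For a product z = x*y, the relative uncertainty is:
uz/z = sqrt((ux/x)^2 + (uy/y)^2)
Relative uncertainties: ux/x = 2.37/48.0 = 0.049375
uy/y = 0.78/45.0 = 0.017333
z = 48.0 * 45.0 = 2160.0
uz = 2160.0 * sqrt(0.049375^2 + 0.017333^2) = 113.031

113.031


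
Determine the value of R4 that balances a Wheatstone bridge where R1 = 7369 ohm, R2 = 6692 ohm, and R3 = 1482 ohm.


At balance: R1*R4 = R2*R3, so R4 = R2*R3/R1.
R4 = 6692 * 1482 / 7369
R4 = 9917544 / 7369
R4 = 1345.85 ohm

1345.85 ohm


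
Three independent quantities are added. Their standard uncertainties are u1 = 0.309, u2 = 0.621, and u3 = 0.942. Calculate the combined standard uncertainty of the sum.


For a sum of independent quantities, uc = sqrt(u1^2 + u2^2 + u3^2).
uc = sqrt(0.309^2 + 0.621^2 + 0.942^2)
uc = sqrt(0.095481 + 0.385641 + 0.887364)
uc = 1.1698

1.1698


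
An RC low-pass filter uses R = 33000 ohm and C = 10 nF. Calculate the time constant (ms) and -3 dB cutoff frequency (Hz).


Time constant: tau = R * C.
tau = 33000 * 1.00e-08 = 0.00033 s
tau = 0.33 ms
Cutoff frequency: fc = 1 / (2*pi*R*C).
fc = 1 / (2*pi*0.00033) = 482.29 Hz

tau = 0.33 ms, fc = 482.29 Hz


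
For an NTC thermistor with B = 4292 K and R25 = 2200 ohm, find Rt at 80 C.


NTC thermistor equation: Rt = R25 * exp(B * (1/T - 1/T25)).
T in Kelvin: 353.15 K, T25 = 298.15 K
1/T - 1/T25 = 1/353.15 - 1/298.15 = -0.00052236
B * (1/T - 1/T25) = 4292 * -0.00052236 = -2.242
Rt = 2200 * exp(-2.242) = 233.7 ohm

233.7 ohm
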